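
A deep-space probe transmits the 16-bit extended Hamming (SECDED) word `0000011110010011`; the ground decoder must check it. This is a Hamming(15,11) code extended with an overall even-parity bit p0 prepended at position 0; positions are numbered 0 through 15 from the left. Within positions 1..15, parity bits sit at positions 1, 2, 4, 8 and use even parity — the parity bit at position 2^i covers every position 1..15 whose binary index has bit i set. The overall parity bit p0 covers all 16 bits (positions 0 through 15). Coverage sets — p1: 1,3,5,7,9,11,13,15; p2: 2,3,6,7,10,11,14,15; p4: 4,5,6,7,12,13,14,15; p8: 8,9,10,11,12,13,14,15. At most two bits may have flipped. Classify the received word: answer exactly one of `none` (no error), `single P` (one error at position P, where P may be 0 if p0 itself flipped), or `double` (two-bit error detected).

s1: b1⊕b3⊕b5⊕b7⊕b9⊕b11⊕b13⊕b15 = 0⊕0⊕1⊕1⊕0⊕1⊕0⊕1 = 0
s2: b2⊕b3⊕b6⊕b7⊕b10⊕b11⊕b14⊕b15 = 0⊕0⊕1⊕1⊕0⊕1⊕1⊕1 = 1
s4: b4⊕b5⊕b6⊕b7⊕b12⊕b13⊕b14⊕b15 = 0⊕1⊕1⊕1⊕0⊕0⊕1⊕1 = 1
s8: b8⊕b9⊕b10⊕b11⊕b12⊕b13⊕b14⊕b15 = 1⊕0⊕0⊕1⊕0⊕0⊕1⊕1 = 0
Syndrome (s8...s1) = 0110 → position 6.
Overall parity (XOR of all 16 bits, including p0): 0⊕0⊕0⊕0⊕0⊕1⊕1⊕1⊕1⊕0⊕0⊕1⊕0⊕0⊕1⊕1 = 1
Overall=1, syndrome position=6 → single-bit error at position 6.

single 6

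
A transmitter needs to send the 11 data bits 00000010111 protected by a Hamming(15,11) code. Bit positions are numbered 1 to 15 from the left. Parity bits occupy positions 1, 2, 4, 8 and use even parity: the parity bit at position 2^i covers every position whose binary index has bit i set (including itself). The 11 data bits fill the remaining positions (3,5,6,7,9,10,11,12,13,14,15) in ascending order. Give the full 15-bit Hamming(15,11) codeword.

110100000010111

Place data bits at non-power-of-two positions: b3=0, b5=0, b6=0, b7=0, b9=0, b10=0, b11=1, b12=0, b13=1, b14=1, b15=1.
p1 = XOR of data positions {3,5,7,9,11,13,15} = 0⊕0⊕0⊕0⊕1⊕1⊕1 = 1
p2 = XOR of data positions {3,6,7,10,11,14,15} = 0⊕0⊕0⊕0⊕1⊕1⊕1 = 1
p4 = XOR of data positions {5,6,7,12,13,14,15} = 0⊕0⊕0⊕0⊕1⊕1⊕1 = 1
p8 = XOR of data positions {9,10,11,12,13,14,15} = 0⊕0⊕1⊕0⊕1⊕1⊕1 = 0
Codeword b1..b15 = 110100000010111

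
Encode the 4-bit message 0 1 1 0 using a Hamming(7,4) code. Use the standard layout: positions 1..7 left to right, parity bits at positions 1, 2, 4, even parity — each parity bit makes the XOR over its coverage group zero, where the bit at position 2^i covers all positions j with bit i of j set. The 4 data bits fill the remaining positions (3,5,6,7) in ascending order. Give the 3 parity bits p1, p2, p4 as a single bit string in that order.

110

Place data bits at non-power-of-two positions: b3=0, b5=1, b6=1, b7=0.
p1 = XOR of data positions {3,5,7} = 0⊕1⊕0 = 1
p2 = XOR of data positions {3,6,7} = 0⊕1⊕0 = 1
p4 = XOR of data positions {5,6,7} = 1⊕1⊕0 = 0
Parity bits p1,p2,p4 = 110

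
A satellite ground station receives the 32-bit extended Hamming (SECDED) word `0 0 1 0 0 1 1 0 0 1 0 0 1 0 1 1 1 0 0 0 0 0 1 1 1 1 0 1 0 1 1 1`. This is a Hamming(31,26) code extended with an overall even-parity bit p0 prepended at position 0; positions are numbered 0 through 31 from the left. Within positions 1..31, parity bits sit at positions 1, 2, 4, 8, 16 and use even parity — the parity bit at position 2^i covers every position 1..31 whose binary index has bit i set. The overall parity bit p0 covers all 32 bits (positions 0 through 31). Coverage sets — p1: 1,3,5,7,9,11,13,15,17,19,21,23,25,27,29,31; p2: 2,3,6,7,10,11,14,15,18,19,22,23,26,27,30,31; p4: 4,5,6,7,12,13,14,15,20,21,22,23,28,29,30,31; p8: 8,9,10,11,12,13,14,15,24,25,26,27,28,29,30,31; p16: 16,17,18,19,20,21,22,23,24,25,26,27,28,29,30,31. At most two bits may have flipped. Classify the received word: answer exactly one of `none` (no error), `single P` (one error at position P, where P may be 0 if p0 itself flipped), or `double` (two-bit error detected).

s1: b1⊕b3⊕b5⊕b7⊕b9⊕b11⊕b13⊕b15⊕b17⊕b19⊕b21⊕b23⊕b25⊕b27⊕b29⊕b31 = 0⊕0⊕1⊕0⊕1⊕0⊕0⊕1⊕0⊕0⊕0⊕1⊕1⊕1⊕1⊕1 = 0
s2: b2⊕b3⊕b6⊕b7⊕b10⊕b11⊕b14⊕b15⊕b18⊕b19⊕b22⊕b23⊕b26⊕b27⊕b30⊕b31 = 1⊕0⊕1⊕0⊕0⊕0⊕1⊕1⊕0⊕0⊕1⊕1⊕0⊕1⊕1⊕1 = 1
s4: b4⊕b5⊕b6⊕b7⊕b12⊕b13⊕b14⊕b15⊕b20⊕b21⊕b22⊕b23⊕b28⊕b29⊕b30⊕b31 = 0⊕1⊕1⊕0⊕1⊕0⊕1⊕1⊕0⊕0⊕1⊕1⊕0⊕1⊕1⊕1 = 0
s8: b8⊕b9⊕b10⊕b11⊕b12⊕b13⊕b14⊕b15⊕b24⊕b25⊕b26⊕b27⊕b28⊕b29⊕b30⊕b31 = 0⊕1⊕0⊕0⊕1⊕0⊕1⊕1⊕1⊕1⊕0⊕1⊕0⊕1⊕1⊕1 = 0
s16: b16⊕b17⊕b18⊕b19⊕b20⊕b21⊕b22⊕b23⊕b24⊕b25⊕b26⊕b27⊕b28⊕b29⊕b30⊕b31 = 1⊕0⊕0⊕0⊕0⊕0⊕1⊕1⊕1⊕1⊕0⊕1⊕0⊕1⊕1⊕1 = 1
Syndrome (s16...s1) = 10010 → position 18.
Overall parity (XOR of all 32 bits, including p0): 0⊕0⊕1⊕0⊕0⊕1⊕1⊕0⊕0⊕1⊕0⊕0⊕1⊕0⊕1⊕1⊕1⊕0⊕0⊕0⊕0⊕0⊕1⊕1⊕1⊕1⊕0⊕1⊕0⊕1⊕1⊕1 = 0
Overall=0, syndrome position=18 → double-bit error detected (uncorrectable).

double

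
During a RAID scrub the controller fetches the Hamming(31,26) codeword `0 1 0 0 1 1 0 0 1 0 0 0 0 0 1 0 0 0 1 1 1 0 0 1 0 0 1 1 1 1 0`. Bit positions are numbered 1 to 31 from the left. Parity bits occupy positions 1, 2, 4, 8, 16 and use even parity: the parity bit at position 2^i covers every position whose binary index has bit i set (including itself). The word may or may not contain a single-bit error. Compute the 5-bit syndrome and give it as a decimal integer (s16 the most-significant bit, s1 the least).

s1: b1⊕b3⊕b5⊕b7⊕b9⊕b11⊕b13⊕b15⊕b17⊕b19⊕b21⊕b23⊕b25⊕b27⊕b29⊕b31 = 0⊕0⊕1⊕0⊕1⊕0⊕0⊕1⊕0⊕1⊕1⊕0⊕0⊕1⊕1⊕0 = 1
s2: b2⊕b3⊕b6⊕b7⊕b10⊕b11⊕b14⊕b15⊕b18⊕b19⊕b22⊕b23⊕b26⊕b27⊕b30⊕b31 = 1⊕0⊕1⊕0⊕0⊕0⊕0⊕1⊕0⊕1⊕0⊕0⊕0⊕1⊕1⊕0 = 0
s4: b4⊕b5⊕b6⊕b7⊕b12⊕b13⊕b14⊕b15⊕b20⊕b21⊕b22⊕b23⊕b28⊕b29⊕b30⊕b31 = 0⊕1⊕1⊕0⊕0⊕0⊕0⊕1⊕1⊕1⊕0⊕0⊕1⊕1⊕1⊕0 = 0
s8: b8⊕b9⊕b10⊕b11⊕b12⊕b13⊕b14⊕b15⊕b24⊕b25⊕b26⊕b27⊕b28⊕b29⊕b30⊕b31 = 0⊕1⊕0⊕0⊕0⊕0⊕0⊕1⊕1⊕0⊕0⊕1⊕1⊕1⊕1⊕0 = 1
s16: b16⊕b17⊕b18⊕b19⊕b20⊕b21⊕b22⊕b23⊕b24⊕b25⊕b26⊕b27⊕b28⊕b29⊕b30⊕b31 = 0⊕0⊕0⊕1⊕1⊕1⊕0⊕0⊕1⊕0⊕0⊕1⊕1⊕1⊕1⊕0 = 0
Syndrome (s16...s1) = 01001 → position 9.

9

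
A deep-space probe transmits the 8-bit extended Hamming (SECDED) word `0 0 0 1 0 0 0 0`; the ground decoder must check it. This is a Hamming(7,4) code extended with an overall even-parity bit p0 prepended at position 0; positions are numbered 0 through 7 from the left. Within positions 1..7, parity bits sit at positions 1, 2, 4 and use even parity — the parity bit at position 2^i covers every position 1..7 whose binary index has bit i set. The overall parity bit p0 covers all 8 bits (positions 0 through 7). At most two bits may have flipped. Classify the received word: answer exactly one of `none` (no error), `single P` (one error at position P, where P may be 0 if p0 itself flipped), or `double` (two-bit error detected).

single 3

s1: b1⊕b3⊕b5⊕b7 = 0⊕1⊕0⊕0 = 1
s2: b2⊕b3⊕b6⊕b7 = 0⊕1⊕0⊕0 = 1
s4: b4⊕b5⊕b6⊕b7 = 0⊕0⊕0⊕0 = 0
Syndrome (s4...s1) = 011 → position 3.
Overall parity (XOR of all 8 bits, including p0): 0⊕0⊕0⊕1⊕0⊕0⊕0⊕0 = 1
Overall=1, syndrome position=3 → single-bit error at position 3.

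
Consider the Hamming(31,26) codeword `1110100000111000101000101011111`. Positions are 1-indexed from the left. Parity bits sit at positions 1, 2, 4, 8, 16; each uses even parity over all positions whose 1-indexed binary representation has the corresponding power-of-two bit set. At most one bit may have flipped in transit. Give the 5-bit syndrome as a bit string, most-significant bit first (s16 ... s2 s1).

s1: b1⊕b3⊕b5⊕b7⊕b9⊕b11⊕b13⊕b15⊕b17⊕b19⊕b21⊕b23⊕b25⊕b27⊕b29⊕b31 = 1⊕1⊕1⊕0⊕0⊕1⊕1⊕0⊕1⊕1⊕0⊕1⊕1⊕1⊕1⊕1 = 0
s2: b2⊕b3⊕b6⊕b7⊕b10⊕b11⊕b14⊕b15⊕b18⊕b19⊕b22⊕b23⊕b26⊕b27⊕b30⊕b31 = 1⊕1⊕0⊕0⊕0⊕1⊕0⊕0⊕0⊕1⊕0⊕1⊕0⊕1⊕1⊕1 = 0
s4: b4⊕b5⊕b6⊕b7⊕b12⊕b13⊕b14⊕b15⊕b20⊕b21⊕b22⊕b23⊕b28⊕b29⊕b30⊕b31 = 0⊕1⊕0⊕0⊕1⊕1⊕0⊕0⊕0⊕0⊕0⊕1⊕1⊕1⊕1⊕1 = 0
s8: b8⊕b9⊕b10⊕b11⊕b12⊕b13⊕b14⊕b15⊕b24⊕b25⊕b26⊕b27⊕b28⊕b29⊕b30⊕b31 = 0⊕0⊕0⊕1⊕1⊕1⊕0⊕0⊕0⊕1⊕0⊕1⊕1⊕1⊕1⊕1 = 1
s16: b16⊕b17⊕b18⊕b19⊕b20⊕b21⊕b22⊕b23⊕b24⊕b25⊕b26⊕b27⊕b28⊕b29⊕b30⊕b31 = 0⊕1⊕0⊕1⊕0⊕0⊕0⊕1⊕0⊕1⊕0⊕1⊕1⊕1⊕1⊕1 = 1
Syndrome (s16...s1) = 11000 → position 24.

11000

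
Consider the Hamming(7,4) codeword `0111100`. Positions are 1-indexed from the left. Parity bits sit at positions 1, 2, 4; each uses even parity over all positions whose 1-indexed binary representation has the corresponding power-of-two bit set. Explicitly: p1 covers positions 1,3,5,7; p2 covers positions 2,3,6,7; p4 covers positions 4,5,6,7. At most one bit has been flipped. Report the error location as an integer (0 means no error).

0

s1: b1⊕b3⊕b5⊕b7 = 0⊕1⊕1⊕0 = 0
s2: b2⊕b3⊕b6⊕b7 = 1⊕1⊕0⊕0 = 0
s4: b4⊕b5⊕b6⊕b7 = 1⊕1⊕0⊕0 = 0
Syndrome (s4...s1) = 000 → position 0 (no error).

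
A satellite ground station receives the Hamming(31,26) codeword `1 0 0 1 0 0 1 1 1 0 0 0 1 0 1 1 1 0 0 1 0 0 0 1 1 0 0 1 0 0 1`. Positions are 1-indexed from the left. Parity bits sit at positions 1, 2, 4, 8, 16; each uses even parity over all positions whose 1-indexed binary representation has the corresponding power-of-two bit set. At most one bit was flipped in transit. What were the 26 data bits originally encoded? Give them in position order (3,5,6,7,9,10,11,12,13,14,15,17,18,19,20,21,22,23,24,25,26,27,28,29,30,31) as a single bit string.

s1: b1⊕b3⊕b5⊕b7⊕b9⊕b11⊕b13⊕b15⊕b17⊕b19⊕b21⊕b23⊕b25⊕b27⊕b29⊕b31 = 1⊕0⊕0⊕1⊕1⊕0⊕1⊕1⊕1⊕0⊕0⊕0⊕1⊕0⊕0⊕1 = 0
s2: b2⊕b3⊕b6⊕b7⊕b10⊕b11⊕b14⊕b15⊕b18⊕b19⊕b22⊕b23⊕b26⊕b27⊕b30⊕b31 = 0⊕0⊕0⊕1⊕0⊕0⊕0⊕1⊕0⊕0⊕0⊕0⊕0⊕0⊕0⊕1 = 1
s4: b4⊕b5⊕b6⊕b7⊕b12⊕b13⊕b14⊕b15⊕b20⊕b21⊕b22⊕b23⊕b28⊕b29⊕b30⊕b31 = 1⊕0⊕0⊕1⊕0⊕1⊕0⊕1⊕1⊕0⊕0⊕0⊕1⊕0⊕0⊕1 = 1
s8: b8⊕b9⊕b10⊕b11⊕b12⊕b13⊕b14⊕b15⊕b24⊕b25⊕b26⊕b27⊕b28⊕b29⊕b30⊕b31 = 1⊕1⊕0⊕0⊕0⊕1⊕0⊕1⊕1⊕1⊕0⊕0⊕1⊕0⊕0⊕1 = 0
s16: b16⊕b17⊕b18⊕b19⊕b20⊕b21⊕b22⊕b23⊕b24⊕b25⊕b26⊕b27⊕b28⊕b29⊕b30⊕b31 = 1⊕1⊕0⊕0⊕1⊕0⊕0⊕0⊕1⊕1⊕0⊕0⊕1⊕0⊕0⊕1 = 1
Syndrome (s16...s1) = 10110 → position 22.
Flip bit 22: corrected codeword = 1001001110001011100101011001001
Data bits at positions 3,5,6,7,9,10,11,12,13,14,15,17,18,19,20,21,22,23,24,25,26,27,28,29,30,31: 00011000101100101011001001

00011000101100101011001001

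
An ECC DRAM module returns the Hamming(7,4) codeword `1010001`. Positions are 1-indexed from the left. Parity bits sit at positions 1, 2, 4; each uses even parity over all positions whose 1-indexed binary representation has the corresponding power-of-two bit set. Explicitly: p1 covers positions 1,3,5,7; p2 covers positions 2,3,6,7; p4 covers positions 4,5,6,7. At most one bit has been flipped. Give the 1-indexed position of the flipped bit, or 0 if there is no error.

5

s1: b1⊕b3⊕b5⊕b7 = 1⊕1⊕0⊕1 = 1
s2: b2⊕b3⊕b6⊕b7 = 0⊕1⊕0⊕1 = 0
s4: b4⊕b5⊕b6⊕b7 = 0⊕0⊕0⊕1 = 1
Syndrome (s4...s1) = 101 → position 5.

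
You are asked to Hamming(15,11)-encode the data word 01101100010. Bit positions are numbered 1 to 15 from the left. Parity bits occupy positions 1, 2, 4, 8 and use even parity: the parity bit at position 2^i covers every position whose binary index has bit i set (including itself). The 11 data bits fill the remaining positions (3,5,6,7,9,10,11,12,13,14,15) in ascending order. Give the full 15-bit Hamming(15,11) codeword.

Place data bits at non-power-of-two positions: b3=0, b5=1, b6=1, b7=0, b9=1, b10=1, b11=0, b12=0, b13=0, b14=1, b15=0.
p1 = XOR of data positions {3,5,7,9,11,13,15} = 0⊕1⊕0⊕1⊕0⊕0⊕0 = 0
p2 = XOR of data positions {3,6,7,10,11,14,15} = 0⊕1⊕0⊕1⊕0⊕1⊕0 = 1
p4 = XOR of data positions {5,6,7,12,13,14,15} = 1⊕1⊕0⊕0⊕0⊕1⊕0 = 1
p8 = XOR of data positions {9,10,11,12,13,14,15} = 1⊕1⊕0⊕0⊕0⊕1⊕0 = 1
Codeword b1..b15 = 010111011100010

010111011100010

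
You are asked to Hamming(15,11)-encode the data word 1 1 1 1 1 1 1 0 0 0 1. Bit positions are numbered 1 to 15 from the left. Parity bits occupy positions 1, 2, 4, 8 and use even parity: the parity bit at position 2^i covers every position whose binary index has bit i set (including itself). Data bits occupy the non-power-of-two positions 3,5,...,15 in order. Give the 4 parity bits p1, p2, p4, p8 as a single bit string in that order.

0000

Place data bits at non-power-of-two positions: b3=1, b5=1, b6=1, b7=1, b9=1, b10=1, b11=1, b12=0, b13=0, b14=0, b15=1.
p1 = XOR of data positions {3,5,7,9,11,13,15} = 1⊕1⊕1⊕1⊕1⊕0⊕1 = 0
p2 = XOR of data positions {3,6,7,10,11,14,15} = 1⊕1⊕1⊕1⊕1⊕0⊕1 = 0
p4 = XOR of data positions {5,6,7,12,13,14,15} = 1⊕1⊕1⊕0⊕0⊕0⊕1 = 0
p8 = XOR of data positions {9,10,11,12,13,14,15} = 1⊕1⊕1⊕0⊕0⊕0⊕1 = 0
Parity bits p1,p2,p4,p8 = 0000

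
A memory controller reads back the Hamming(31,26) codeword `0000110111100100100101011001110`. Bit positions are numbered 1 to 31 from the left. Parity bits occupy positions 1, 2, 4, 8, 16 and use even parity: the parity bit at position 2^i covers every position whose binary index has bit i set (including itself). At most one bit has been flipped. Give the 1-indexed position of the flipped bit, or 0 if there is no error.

s1: b1⊕b3⊕b5⊕b7⊕b9⊕b11⊕b13⊕b15⊕b17⊕b19⊕b21⊕b23⊕b25⊕b27⊕b29⊕b31 = 0⊕0⊕1⊕0⊕1⊕1⊕0⊕0⊕1⊕0⊕0⊕0⊕1⊕0⊕1⊕0 = 0
s2: b2⊕b3⊕b6⊕b7⊕b10⊕b11⊕b14⊕b15⊕b18⊕b19⊕b22⊕b23⊕b26⊕b27⊕b30⊕b31 = 0⊕0⊕1⊕0⊕1⊕1⊕1⊕0⊕0⊕0⊕1⊕0⊕0⊕0⊕1⊕0 = 0
s4: b4⊕b5⊕b6⊕b7⊕b12⊕b13⊕b14⊕b15⊕b20⊕b21⊕b22⊕b23⊕b28⊕b29⊕b30⊕b31 = 0⊕1⊕1⊕0⊕0⊕0⊕1⊕0⊕1⊕0⊕1⊕0⊕1⊕1⊕1⊕0 = 0
s8: b8⊕b9⊕b10⊕b11⊕b12⊕b13⊕b14⊕b15⊕b24⊕b25⊕b26⊕b27⊕b28⊕b29⊕b30⊕b31 = 1⊕1⊕1⊕1⊕0⊕0⊕1⊕0⊕1⊕1⊕0⊕0⊕1⊕1⊕1⊕0 = 0
s16: b16⊕b17⊕b18⊕b19⊕b20⊕b21⊕b22⊕b23⊕b24⊕b25⊕b26⊕b27⊕b28⊕b29⊕b30⊕b31 = 0⊕1⊕0⊕0⊕1⊕0⊕1⊕0⊕1⊕1⊕0⊕0⊕1⊕1⊕1⊕0 = 0
Syndrome (s16...s1) = 00000 → position 0 (no error).

0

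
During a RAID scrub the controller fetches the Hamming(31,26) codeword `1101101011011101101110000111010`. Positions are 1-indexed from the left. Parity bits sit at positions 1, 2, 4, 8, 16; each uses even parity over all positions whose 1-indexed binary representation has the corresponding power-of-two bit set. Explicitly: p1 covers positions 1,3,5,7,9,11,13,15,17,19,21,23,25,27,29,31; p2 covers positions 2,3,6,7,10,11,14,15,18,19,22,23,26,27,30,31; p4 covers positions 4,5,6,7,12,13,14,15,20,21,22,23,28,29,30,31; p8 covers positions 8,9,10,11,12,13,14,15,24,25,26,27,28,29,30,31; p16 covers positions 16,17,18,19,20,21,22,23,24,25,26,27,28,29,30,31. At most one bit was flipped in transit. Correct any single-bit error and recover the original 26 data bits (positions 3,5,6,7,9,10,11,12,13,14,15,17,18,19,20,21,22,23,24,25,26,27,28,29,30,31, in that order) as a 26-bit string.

01011101110101110001111010

s1: b1⊕b3⊕b5⊕b7⊕b9⊕b11⊕b13⊕b15⊕b17⊕b19⊕b21⊕b23⊕b25⊕b27⊕b29⊕b31 = 1⊕0⊕1⊕1⊕1⊕0⊕1⊕0⊕1⊕1⊕1⊕0⊕0⊕1⊕0⊕0 = 1
s2: b2⊕b3⊕b6⊕b7⊕b10⊕b11⊕b14⊕b15⊕b18⊕b19⊕b22⊕b23⊕b26⊕b27⊕b30⊕b31 = 1⊕0⊕0⊕1⊕1⊕0⊕1⊕0⊕0⊕1⊕0⊕0⊕1⊕1⊕1⊕0 = 0
s4: b4⊕b5⊕b6⊕b7⊕b12⊕b13⊕b14⊕b15⊕b20⊕b21⊕b22⊕b23⊕b28⊕b29⊕b30⊕b31 = 1⊕1⊕0⊕1⊕1⊕1⊕1⊕0⊕1⊕1⊕0⊕0⊕1⊕0⊕1⊕0 = 0
s8: b8⊕b9⊕b10⊕b11⊕b12⊕b13⊕b14⊕b15⊕b24⊕b25⊕b26⊕b27⊕b28⊕b29⊕b30⊕b31 = 0⊕1⊕1⊕0⊕1⊕1⊕1⊕0⊕0⊕0⊕1⊕1⊕1⊕0⊕1⊕0 = 1
s16: b16⊕b17⊕b18⊕b19⊕b20⊕b21⊕b22⊕b23⊕b24⊕b25⊕b26⊕b27⊕b28⊕b29⊕b30⊕b31 = 1⊕1⊕0⊕1⊕1⊕1⊕0⊕0⊕0⊕0⊕1⊕1⊕1⊕0⊕1⊕0 = 1
Syndrome (s16...s1) = 11001 → position 25.
Flip bit 25: corrected codeword = 1101101011011101101110001111010
Data bits at positions 3,5,6,7,9,10,11,12,13,14,15,17,18,19,20,21,22,23,24,25,26,27,28,29,30,31: 01011101110101110001111010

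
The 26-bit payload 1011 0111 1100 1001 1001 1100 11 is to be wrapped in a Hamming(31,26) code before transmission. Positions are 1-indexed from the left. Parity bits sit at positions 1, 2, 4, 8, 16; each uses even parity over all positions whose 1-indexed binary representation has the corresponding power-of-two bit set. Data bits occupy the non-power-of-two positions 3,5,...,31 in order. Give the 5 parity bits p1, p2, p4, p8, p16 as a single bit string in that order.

Place data bits at non-power-of-two positions: b3=1, b5=0, b6=1, b7=1, b9=0, b10=1, b11=1, b12=1, b13=1, b14=1, b15=0, b17=0, b18=1, b19=0, b20=0, b21=1, b22=1, b23=0, b24=0, b25=1, b26=1, b27=1, b28=0, b29=0, b30=1, b31=1.
p1 = XOR of data positions {3,5,7,9,11,13,15,17,19,21,23,25,27,29,31} = 1⊕0⊕1⊕0⊕1⊕1⊕0⊕0⊕0⊕1⊕0⊕1⊕1⊕0⊕1 = 0
p2 = XOR of data positions {3,6,7,10,11,14,15,18,19,22,23,26,27,30,31} = 1⊕1⊕1⊕1⊕1⊕1⊕0⊕1⊕0⊕1⊕0⊕1⊕1⊕1⊕1 = 0
p4 = XOR of data positions {5,6,7,12,13,14,15,20,21,22,23,28,29,30,31} = 0⊕1⊕1⊕1⊕1⊕1⊕0⊕0⊕1⊕1⊕0⊕0⊕0⊕1⊕1 = 1
p8 = XOR of data positions {9,10,11,12,13,14,15,24,25,26,27,28,29,30,31} = 0⊕1⊕1⊕1⊕1⊕1⊕0⊕0⊕1⊕1⊕1⊕0⊕0⊕1⊕1 = 0
p16 = XOR of data positions {17,18,19,20,21,22,23,24,25,26,27,28,29,30,31} = 0⊕1⊕0⊕0⊕1⊕1⊕0⊕0⊕1⊕1⊕1⊕0⊕0⊕1⊕1 = 0
Parity bits p1,p2,p4,p8,p16 = 00100

00100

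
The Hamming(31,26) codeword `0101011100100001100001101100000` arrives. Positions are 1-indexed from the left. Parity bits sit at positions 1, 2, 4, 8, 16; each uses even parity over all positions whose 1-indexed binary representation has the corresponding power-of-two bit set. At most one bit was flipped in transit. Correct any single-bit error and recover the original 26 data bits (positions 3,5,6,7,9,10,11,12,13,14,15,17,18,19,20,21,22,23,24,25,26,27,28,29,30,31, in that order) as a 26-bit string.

s1: b1⊕b3⊕b5⊕b7⊕b9⊕b11⊕b13⊕b15⊕b17⊕b19⊕b21⊕b23⊕b25⊕b27⊕b29⊕b31 = 0⊕0⊕0⊕1⊕0⊕1⊕0⊕0⊕1⊕0⊕0⊕1⊕1⊕0⊕0⊕0 = 1
s2: b2⊕b3⊕b6⊕b7⊕b10⊕b11⊕b14⊕b15⊕b18⊕b19⊕b22⊕b23⊕b26⊕b27⊕b30⊕b31 = 1⊕0⊕1⊕1⊕0⊕1⊕0⊕0⊕0⊕0⊕1⊕1⊕1⊕0⊕0⊕0 = 1
s4: b4⊕b5⊕b6⊕b7⊕b12⊕b13⊕b14⊕b15⊕b20⊕b21⊕b22⊕b23⊕b28⊕b29⊕b30⊕b31 = 1⊕0⊕1⊕1⊕0⊕0⊕0⊕0⊕0⊕0⊕1⊕1⊕0⊕0⊕0⊕0 = 1
s8: b8⊕b9⊕b10⊕b11⊕b12⊕b13⊕b14⊕b15⊕b24⊕b25⊕b26⊕b27⊕b28⊕b29⊕b30⊕b31 = 1⊕0⊕0⊕1⊕0⊕0⊕0⊕0⊕0⊕1⊕1⊕0⊕0⊕0⊕0⊕0 = 0
s16: b16⊕b17⊕b18⊕b19⊕b20⊕b21⊕b22⊕b23⊕b24⊕b25⊕b26⊕b27⊕b28⊕b29⊕b30⊕b31 = 1⊕1⊕0⊕0⊕0⊕0⊕1⊕1⊕0⊕1⊕1⊕0⊕0⊕0⊕0⊕0 = 0
Syndrome (s16...s1) = 00111 → position 7.
Flip bit 7: corrected codeword = 0101010100100001100001101100000
Data bits at positions 3,5,6,7,9,10,11,12,13,14,15,17,18,19,20,21,22,23,24,25,26,27,28,29,30,31: 00100010000100001101100000

00100010000100001101100000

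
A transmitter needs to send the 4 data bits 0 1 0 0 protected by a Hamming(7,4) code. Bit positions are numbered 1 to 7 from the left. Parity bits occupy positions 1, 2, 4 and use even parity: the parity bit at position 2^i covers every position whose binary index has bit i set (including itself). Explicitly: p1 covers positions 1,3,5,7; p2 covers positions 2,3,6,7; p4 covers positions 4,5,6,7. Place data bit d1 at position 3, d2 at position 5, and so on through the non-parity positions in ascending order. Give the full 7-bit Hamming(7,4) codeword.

Place data bits at non-power-of-two positions: b3=0, b5=1, b6=0, b7=0.
p1 = XOR of data positions {3,5,7} = 0⊕1⊕0 = 1
p2 = XOR of data positions {3,6,7} = 0⊕0⊕0 = 0
p4 = XOR of data positions {5,6,7} = 1⊕0⊕0 = 1
Codeword b1..b7 = 1001100

1001100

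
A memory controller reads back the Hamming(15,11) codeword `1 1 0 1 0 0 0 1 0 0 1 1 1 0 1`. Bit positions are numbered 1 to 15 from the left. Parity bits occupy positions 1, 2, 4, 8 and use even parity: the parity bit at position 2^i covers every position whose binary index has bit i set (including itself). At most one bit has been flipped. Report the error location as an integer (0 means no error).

10

s1: b1⊕b3⊕b5⊕b7⊕b9⊕b11⊕b13⊕b15 = 1⊕0⊕0⊕0⊕0⊕1⊕1⊕1 = 0
s2: b2⊕b3⊕b6⊕b7⊕b10⊕b11⊕b14⊕b15 = 1⊕0⊕0⊕0⊕0⊕1⊕0⊕1 = 1
s4: b4⊕b5⊕b6⊕b7⊕b12⊕b13⊕b14⊕b15 = 1⊕0⊕0⊕0⊕1⊕1⊕0⊕1 = 0
s8: b8⊕b9⊕b10⊕b11⊕b12⊕b13⊕b14⊕b15 = 1⊕0⊕0⊕1⊕1⊕1⊕0⊕1 = 1
Syndrome (s8...s1) = 1010 → position 10.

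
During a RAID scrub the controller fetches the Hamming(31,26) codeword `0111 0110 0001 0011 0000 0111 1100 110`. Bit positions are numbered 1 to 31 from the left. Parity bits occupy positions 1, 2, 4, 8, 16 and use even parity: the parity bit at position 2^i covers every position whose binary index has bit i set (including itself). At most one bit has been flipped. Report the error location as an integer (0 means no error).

s1: b1⊕b3⊕b5⊕b7⊕b9⊕b11⊕b13⊕b15⊕b17⊕b19⊕b21⊕b23⊕b25⊕b27⊕b29⊕b31 = 0⊕1⊕0⊕1⊕0⊕0⊕0⊕1⊕0⊕0⊕0⊕1⊕1⊕0⊕1⊕0 = 0
s2: b2⊕b3⊕b6⊕b7⊕b10⊕b11⊕b14⊕b15⊕b18⊕b19⊕b22⊕b23⊕b26⊕b27⊕b30⊕b31 = 1⊕1⊕1⊕1⊕0⊕0⊕0⊕1⊕0⊕0⊕1⊕1⊕1⊕0⊕1⊕0 = 1
s4: b4⊕b5⊕b6⊕b7⊕b12⊕b13⊕b14⊕b15⊕b20⊕b21⊕b22⊕b23⊕b28⊕b29⊕b30⊕b31 = 1⊕0⊕1⊕1⊕1⊕0⊕0⊕1⊕0⊕0⊕1⊕1⊕0⊕1⊕1⊕0 = 1
s8: b8⊕b9⊕b10⊕b11⊕b12⊕b13⊕b14⊕b15⊕b24⊕b25⊕b26⊕b27⊕b28⊕b29⊕b30⊕b31 = 0⊕0⊕0⊕0⊕1⊕0⊕0⊕1⊕1⊕1⊕1⊕0⊕0⊕1⊕1⊕0 = 1
s16: b16⊕b17⊕b18⊕b19⊕b20⊕b21⊕b22⊕b23⊕b24⊕b25⊕b26⊕b27⊕b28⊕b29⊕b30⊕b31 = 1⊕0⊕0⊕0⊕0⊕0⊕1⊕1⊕1⊕1⊕1⊕0⊕0⊕1⊕1⊕0 = 0
Syndrome (s16...s1) = 01110 → position 14.

14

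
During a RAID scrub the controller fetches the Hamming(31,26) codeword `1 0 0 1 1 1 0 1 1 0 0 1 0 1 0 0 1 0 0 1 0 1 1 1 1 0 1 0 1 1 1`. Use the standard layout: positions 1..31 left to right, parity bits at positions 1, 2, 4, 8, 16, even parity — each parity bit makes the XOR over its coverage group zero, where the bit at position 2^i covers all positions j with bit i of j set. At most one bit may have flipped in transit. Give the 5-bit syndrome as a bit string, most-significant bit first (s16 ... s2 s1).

s1: b1⊕b3⊕b5⊕b7⊕b9⊕b11⊕b13⊕b15⊕b17⊕b19⊕b21⊕b23⊕b25⊕b27⊕b29⊕b31 = 1⊕0⊕1⊕0⊕1⊕0⊕0⊕0⊕1⊕0⊕0⊕1⊕1⊕1⊕1⊕1 = 1
s2: b2⊕b3⊕b6⊕b7⊕b10⊕b11⊕b14⊕b15⊕b18⊕b19⊕b22⊕b23⊕b26⊕b27⊕b30⊕b31 = 0⊕0⊕1⊕0⊕0⊕0⊕1⊕0⊕0⊕0⊕1⊕1⊕0⊕1⊕1⊕1 = 1
s4: b4⊕b5⊕b6⊕b7⊕b12⊕b13⊕b14⊕b15⊕b20⊕b21⊕b22⊕b23⊕b28⊕b29⊕b30⊕b31 = 1⊕1⊕1⊕0⊕1⊕0⊕1⊕0⊕1⊕0⊕1⊕1⊕0⊕1⊕1⊕1 = 1
s8: b8⊕b9⊕b10⊕b11⊕b12⊕b13⊕b14⊕b15⊕b24⊕b25⊕b26⊕b27⊕b28⊕b29⊕b30⊕b31 = 1⊕1⊕0⊕0⊕1⊕0⊕1⊕0⊕1⊕1⊕0⊕1⊕0⊕1⊕1⊕1 = 0
s16: b16⊕b17⊕b18⊕b19⊕b20⊕b21⊕b22⊕b23⊕b24⊕b25⊕b26⊕b27⊕b28⊕b29⊕b30⊕b31 = 0⊕1⊕0⊕0⊕1⊕0⊕1⊕1⊕1⊕1⊕0⊕1⊕0⊕1⊕1⊕1 = 0
Syndrome (s16...s1) = 00111 → position 7.

00111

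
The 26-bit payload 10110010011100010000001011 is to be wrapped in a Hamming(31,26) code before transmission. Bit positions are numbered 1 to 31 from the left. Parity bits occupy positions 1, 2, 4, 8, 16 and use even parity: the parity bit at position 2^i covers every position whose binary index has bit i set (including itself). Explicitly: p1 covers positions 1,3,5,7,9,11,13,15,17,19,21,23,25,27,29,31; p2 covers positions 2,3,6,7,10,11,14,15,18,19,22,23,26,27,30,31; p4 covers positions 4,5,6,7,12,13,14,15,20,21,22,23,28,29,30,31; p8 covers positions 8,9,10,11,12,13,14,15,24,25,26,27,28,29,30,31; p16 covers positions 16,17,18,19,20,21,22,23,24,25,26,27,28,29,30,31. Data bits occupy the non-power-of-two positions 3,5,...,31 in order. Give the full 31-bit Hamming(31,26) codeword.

1010011000100111100010000001011

Place data bits at non-power-of-two positions: b3=1, b5=0, b6=1, b7=1, b9=0, b10=0, b11=1, b12=0, b13=0, b14=1, b15=1, b17=1, b18=0, b19=0, b20=0, b21=1, b22=0, b23=0, b24=0, b25=0, b26=0, b27=0, b28=1, b29=0, b30=1, b31=1.
p1 = XOR of data positions {3,5,7,9,11,13,15,17,19,21,23,25,27,29,31} = 1⊕0⊕1⊕0⊕1⊕0⊕1⊕1⊕0⊕1⊕0⊕0⊕0⊕0⊕1 = 1
p2 = XOR of data positions {3,6,7,10,11,14,15,18,19,22,23,26,27,30,31} = 1⊕1⊕1⊕0⊕1⊕1⊕1⊕0⊕0⊕0⊕0⊕0⊕0⊕1⊕1 = 0
p4 = XOR of data positions {5,6,7,12,13,14,15,20,21,22,23,28,29,30,31} = 0⊕1⊕1⊕0⊕0⊕1⊕1⊕0⊕1⊕0⊕0⊕1⊕0⊕1⊕1 = 0
p8 = XOR of data positions {9,10,11,12,13,14,15,24,25,26,27,28,29,30,31} = 0⊕0⊕1⊕0⊕0⊕1⊕1⊕0⊕0⊕0⊕0⊕1⊕0⊕1⊕1 = 0
p16 = XOR of data positions {17,18,19,20,21,22,23,24,25,26,27,28,29,30,31} = 1⊕0⊕0⊕0⊕1⊕0⊕0⊕0⊕0⊕0⊕0⊕1⊕0⊕1⊕1 = 1
Codeword b1..b31 = 1010011000100111100010000001011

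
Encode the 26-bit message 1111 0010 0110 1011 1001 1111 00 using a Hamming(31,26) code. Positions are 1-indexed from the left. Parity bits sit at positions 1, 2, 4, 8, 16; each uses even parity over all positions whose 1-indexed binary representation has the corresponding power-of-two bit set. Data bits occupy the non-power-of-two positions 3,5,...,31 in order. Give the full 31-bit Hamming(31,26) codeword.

1010111000100111010111001111100

Place data bits at non-power-of-two positions: b3=1, b5=1, b6=1, b7=1, b9=0, b10=0, b11=1, b12=0, b13=0, b14=1, b15=1, b17=0, b18=1, b19=0, b20=1, b21=1, b22=1, b23=0, b24=0, b25=1, b26=1, b27=1, b28=1, b29=1, b30=0, b31=0.
p1 = XOR of data positions {3,5,7,9,11,13,15,17,19,21,23,25,27,29,31} = 1⊕1⊕1⊕0⊕1⊕0⊕1⊕0⊕0⊕1⊕0⊕1⊕1⊕1⊕0 = 1
p2 = XOR of data positions {3,6,7,10,11,14,15,18,19,22,23,26,27,30,31} = 1⊕1⊕1⊕0⊕1⊕1⊕1⊕1⊕0⊕1⊕0⊕1⊕1⊕0⊕0 = 0
p4 = XOR of data positions {5,6,7,12,13,14,15,20,21,22,23,28,29,30,31} = 1⊕1⊕1⊕0⊕0⊕1⊕1⊕1⊕1⊕1⊕0⊕1⊕1⊕0⊕0 = 0
p8 = XOR of data positions {9,10,11,12,13,14,15,24,25,26,27,28,29,30,31} = 0⊕0⊕1⊕0⊕0⊕1⊕1⊕0⊕1⊕1⊕1⊕1⊕1⊕0⊕0 = 0
p16 = XOR of data positions {17,18,19,20,21,22,23,24,25,26,27,28,29,30,31} = 0⊕1⊕0⊕1⊕1⊕1⊕0⊕0⊕1⊕1⊕1⊕1⊕1⊕0⊕0 = 1
Codeword b1..b31 = 1010111000100111010111001111100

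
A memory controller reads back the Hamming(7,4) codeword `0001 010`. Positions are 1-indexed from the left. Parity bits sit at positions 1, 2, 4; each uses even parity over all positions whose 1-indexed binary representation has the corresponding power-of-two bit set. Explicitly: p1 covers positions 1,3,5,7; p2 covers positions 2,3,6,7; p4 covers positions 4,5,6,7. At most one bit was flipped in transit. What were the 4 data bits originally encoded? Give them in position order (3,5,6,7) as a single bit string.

s1: b1⊕b3⊕b5⊕b7 = 0⊕0⊕0⊕0 = 0
s2: b2⊕b3⊕b6⊕b7 = 0⊕0⊕1⊕0 = 1
s4: b4⊕b5⊕b6⊕b7 = 1⊕0⊕1⊕0 = 0
Syndrome (s4...s1) = 010 → position 2.
Flip bit 2: corrected codeword = 0101010
Data bits at positions 3,5,6,7: 0010

0010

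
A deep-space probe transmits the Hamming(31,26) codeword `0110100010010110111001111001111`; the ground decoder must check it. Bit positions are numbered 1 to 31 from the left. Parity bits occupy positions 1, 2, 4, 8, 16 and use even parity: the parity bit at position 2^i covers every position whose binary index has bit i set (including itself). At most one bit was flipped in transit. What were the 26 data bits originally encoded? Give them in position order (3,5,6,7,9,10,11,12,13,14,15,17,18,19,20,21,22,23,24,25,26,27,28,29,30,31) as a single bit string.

s1: b1⊕b3⊕b5⊕b7⊕b9⊕b11⊕b13⊕b15⊕b17⊕b19⊕b21⊕b23⊕b25⊕b27⊕b29⊕b31 = 0⊕1⊕1⊕0⊕1⊕0⊕0⊕1⊕1⊕1⊕0⊕1⊕1⊕0⊕1⊕1 = 0
s2: b2⊕b3⊕b6⊕b7⊕b10⊕b11⊕b14⊕b15⊕b18⊕b19⊕b22⊕b23⊕b26⊕b27⊕b30⊕b31 = 1⊕1⊕0⊕0⊕0⊕0⊕1⊕1⊕1⊕1⊕1⊕1⊕0⊕0⊕1⊕1 = 0
s4: b4⊕b5⊕b6⊕b7⊕b12⊕b13⊕b14⊕b15⊕b20⊕b21⊕b22⊕b23⊕b28⊕b29⊕b30⊕b31 = 0⊕1⊕0⊕0⊕1⊕0⊕1⊕1⊕0⊕0⊕1⊕1⊕1⊕1⊕1⊕1 = 0
s8: b8⊕b9⊕b10⊕b11⊕b12⊕b13⊕b14⊕b15⊕b24⊕b25⊕b26⊕b27⊕b28⊕b29⊕b30⊕b31 = 0⊕1⊕0⊕0⊕1⊕0⊕1⊕1⊕1⊕1⊕0⊕0⊕1⊕1⊕1⊕1 = 0
s16: b16⊕b17⊕b18⊕b19⊕b20⊕b21⊕b22⊕b23⊕b24⊕b25⊕b26⊕b27⊕b28⊕b29⊕b30⊕b31 = 0⊕1⊕1⊕1⊕0⊕0⊕1⊕1⊕1⊕1⊕0⊕0⊕1⊕1⊕1⊕1 = 1
Syndrome (s16...s1) = 10000 → position 16.
Flip bit 16: corrected codeword = 0110100010010111111001111001111
Data bits at positions 3,5,6,7,9,10,11,12,13,14,15,17,18,19,20,21,22,23,24,25,26,27,28,29,30,31: 11001001011111001111001111

11001001011111001111001111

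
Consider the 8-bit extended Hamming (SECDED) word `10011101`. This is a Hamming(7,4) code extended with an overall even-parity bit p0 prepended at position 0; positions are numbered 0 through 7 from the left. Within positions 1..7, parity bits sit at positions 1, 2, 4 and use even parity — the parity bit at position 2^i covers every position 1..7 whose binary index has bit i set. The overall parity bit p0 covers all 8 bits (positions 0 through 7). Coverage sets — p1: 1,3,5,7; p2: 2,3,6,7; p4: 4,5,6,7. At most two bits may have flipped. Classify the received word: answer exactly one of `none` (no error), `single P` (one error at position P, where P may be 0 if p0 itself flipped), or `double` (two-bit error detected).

single 5

s1: b1⊕b3⊕b5⊕b7 = 0⊕1⊕1⊕1 = 1
s2: b2⊕b3⊕b6⊕b7 = 0⊕1⊕0⊕1 = 0
s4: b4⊕b5⊕b6⊕b7 = 1⊕1⊕0⊕1 = 1
Syndrome (s4...s1) = 101 → position 5.
Overall parity (XOR of all 8 bits, including p0): 1⊕0⊕0⊕1⊕1⊕1⊕0⊕1 = 1
Overall=1, syndrome position=5 → single-bit error at position 5.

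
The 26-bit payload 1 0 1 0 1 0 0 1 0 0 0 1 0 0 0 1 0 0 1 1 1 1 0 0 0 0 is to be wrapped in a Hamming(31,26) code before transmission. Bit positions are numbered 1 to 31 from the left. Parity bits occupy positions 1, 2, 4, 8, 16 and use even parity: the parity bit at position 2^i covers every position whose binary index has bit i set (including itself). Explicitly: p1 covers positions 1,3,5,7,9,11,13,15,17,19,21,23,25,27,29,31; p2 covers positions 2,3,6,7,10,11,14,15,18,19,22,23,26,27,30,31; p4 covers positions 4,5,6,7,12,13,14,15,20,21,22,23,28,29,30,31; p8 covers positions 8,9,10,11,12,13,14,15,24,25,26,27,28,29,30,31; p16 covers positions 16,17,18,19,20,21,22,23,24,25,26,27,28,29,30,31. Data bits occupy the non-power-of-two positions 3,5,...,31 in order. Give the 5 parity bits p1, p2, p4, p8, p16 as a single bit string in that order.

Place data bits at non-power-of-two positions: b3=1, b5=0, b6=1, b7=0, b9=1, b10=0, b11=0, b12=1, b13=0, b14=0, b15=0, b17=1, b18=0, b19=0, b20=0, b21=1, b22=0, b23=0, b24=1, b25=1, b26=1, b27=1, b28=0, b29=0, b30=0, b31=0.
p1 = XOR of data positions {3,5,7,9,11,13,15,17,19,21,23,25,27,29,31} = 1⊕0⊕0⊕1⊕0⊕0⊕0⊕1⊕0⊕1⊕0⊕1⊕1⊕0⊕0 = 0
p2 = XOR of data positions {3,6,7,10,11,14,15,18,19,22,23,26,27,30,31} = 1⊕1⊕0⊕0⊕0⊕0⊕0⊕0⊕0⊕0⊕0⊕1⊕1⊕0⊕0 = 0
p4 = XOR of data positions {5,6,7,12,13,14,15,20,21,22,23,28,29,30,31} = 0⊕1⊕0⊕1⊕0⊕0⊕0⊕0⊕1⊕0⊕0⊕0⊕0⊕0⊕0 = 1
p8 = XOR of data positions {9,10,11,12,13,14,15,24,25,26,27,28,29,30,31} = 1⊕0⊕0⊕1⊕0⊕0⊕0⊕1⊕1⊕1⊕1⊕0⊕0⊕0⊕0 = 0
p16 = XOR of data positions {17,18,19,20,21,22,23,24,25,26,27,28,29,30,31} = 1⊕0⊕0⊕0⊕1⊕0⊕0⊕1⊕1⊕1⊕1⊕0⊕0⊕0⊕0 = 0
Parity bits p1,p2,p4,p8,p16 = 00100

00100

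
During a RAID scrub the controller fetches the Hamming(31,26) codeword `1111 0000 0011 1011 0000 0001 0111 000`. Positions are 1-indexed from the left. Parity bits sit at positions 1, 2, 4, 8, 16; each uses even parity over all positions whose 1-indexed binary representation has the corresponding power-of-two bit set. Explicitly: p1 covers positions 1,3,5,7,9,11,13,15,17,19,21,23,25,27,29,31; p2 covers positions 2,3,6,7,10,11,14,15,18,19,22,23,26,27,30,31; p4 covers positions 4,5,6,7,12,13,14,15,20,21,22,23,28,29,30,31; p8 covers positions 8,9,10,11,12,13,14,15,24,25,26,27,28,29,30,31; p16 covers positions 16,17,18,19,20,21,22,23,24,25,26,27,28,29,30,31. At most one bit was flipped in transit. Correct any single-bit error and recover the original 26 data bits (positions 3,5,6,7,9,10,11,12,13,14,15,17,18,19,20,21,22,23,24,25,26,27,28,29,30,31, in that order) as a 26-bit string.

s1: b1⊕b3⊕b5⊕b7⊕b9⊕b11⊕b13⊕b15⊕b17⊕b19⊕b21⊕b23⊕b25⊕b27⊕b29⊕b31 = 1⊕1⊕0⊕0⊕0⊕1⊕1⊕1⊕0⊕0⊕0⊕0⊕0⊕1⊕0⊕0 = 0
s2: b2⊕b3⊕b6⊕b7⊕b10⊕b11⊕b14⊕b15⊕b18⊕b19⊕b22⊕b23⊕b26⊕b27⊕b30⊕b31 = 1⊕1⊕0⊕0⊕0⊕1⊕0⊕1⊕0⊕0⊕0⊕0⊕1⊕1⊕0⊕0 = 0
s4: b4⊕b5⊕b6⊕b7⊕b12⊕b13⊕b14⊕b15⊕b20⊕b21⊕b22⊕b23⊕b28⊕b29⊕b30⊕b31 = 1⊕0⊕0⊕0⊕1⊕1⊕0⊕1⊕0⊕0⊕0⊕0⊕1⊕0⊕0⊕0 = 1
s8: b8⊕b9⊕b10⊕b11⊕b12⊕b13⊕b14⊕b15⊕b24⊕b25⊕b26⊕b27⊕b28⊕b29⊕b30⊕b31 = 0⊕0⊕0⊕1⊕1⊕1⊕0⊕1⊕1⊕0⊕1⊕1⊕1⊕0⊕0⊕0 = 0
s16: b16⊕b17⊕b18⊕b19⊕b20⊕b21⊕b22⊕b23⊕b24⊕b25⊕b26⊕b27⊕b28⊕b29⊕b30⊕b31 = 1⊕0⊕0⊕0⊕0⊕0⊕0⊕0⊕1⊕0⊕1⊕1⊕1⊕0⊕0⊕0 = 1
Syndrome (s16...s1) = 10100 → position 20.
Flip bit 20: corrected codeword = 1111000000111011000100010111000
Data bits at positions 3,5,6,7,9,10,11,12,13,14,15,17,18,19,20,21,22,23,24,25,26,27,28,29,30,31: 10000011101000100010111000

10000011101000100010111000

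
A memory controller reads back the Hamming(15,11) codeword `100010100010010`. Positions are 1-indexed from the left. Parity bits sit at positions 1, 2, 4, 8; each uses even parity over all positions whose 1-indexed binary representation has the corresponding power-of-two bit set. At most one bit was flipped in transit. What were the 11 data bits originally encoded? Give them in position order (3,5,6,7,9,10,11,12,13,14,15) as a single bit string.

s1: b1⊕b3⊕b5⊕b7⊕b9⊕b11⊕b13⊕b15 = 1⊕0⊕1⊕1⊕0⊕1⊕0⊕0 = 0
s2: b2⊕b3⊕b6⊕b7⊕b10⊕b11⊕b14⊕b15 = 0⊕0⊕0⊕1⊕0⊕1⊕1⊕0 = 1
s4: b4⊕b5⊕b6⊕b7⊕b12⊕b13⊕b14⊕b15 = 0⊕1⊕0⊕1⊕0⊕0⊕1⊕0 = 1
s8: b8⊕b9⊕b10⊕b11⊕b12⊕b13⊕b14⊕b15 = 0⊕0⊕0⊕1⊕0⊕0⊕1⊕0 = 0
Syndrome (s8...s1) = 0110 → position 6.
Flip bit 6: corrected codeword = 100011100010010
Data bits at positions 3,5,6,7,9,10,11,12,13,14,15: 01110010010

01110010010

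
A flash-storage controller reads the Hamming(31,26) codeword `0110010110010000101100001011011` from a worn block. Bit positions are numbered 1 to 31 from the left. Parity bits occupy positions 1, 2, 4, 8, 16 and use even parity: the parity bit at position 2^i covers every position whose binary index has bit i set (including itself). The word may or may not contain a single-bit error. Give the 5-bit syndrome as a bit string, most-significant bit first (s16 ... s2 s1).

s1: b1⊕b3⊕b5⊕b7⊕b9⊕b11⊕b13⊕b15⊕b17⊕b19⊕b21⊕b23⊕b25⊕b27⊕b29⊕b31 = 0⊕1⊕0⊕0⊕1⊕0⊕0⊕0⊕1⊕1⊕0⊕0⊕1⊕1⊕0⊕1 = 1
s2: b2⊕b3⊕b6⊕b7⊕b10⊕b11⊕b14⊕b15⊕b18⊕b19⊕b22⊕b23⊕b26⊕b27⊕b30⊕b31 = 1⊕1⊕1⊕0⊕0⊕0⊕0⊕0⊕0⊕1⊕0⊕0⊕0⊕1⊕1⊕1 = 1
s4: b4⊕b5⊕b6⊕b7⊕b12⊕b13⊕b14⊕b15⊕b20⊕b21⊕b22⊕b23⊕b28⊕b29⊕b30⊕b31 = 0⊕0⊕1⊕0⊕1⊕0⊕0⊕0⊕1⊕0⊕0⊕0⊕1⊕0⊕1⊕1 = 0
s8: b8⊕b9⊕b10⊕b11⊕b12⊕b13⊕b14⊕b15⊕b24⊕b25⊕b26⊕b27⊕b28⊕b29⊕b30⊕b31 = 1⊕1⊕0⊕0⊕1⊕0⊕0⊕0⊕0⊕1⊕0⊕1⊕1⊕0⊕1⊕1 = 0
s16: b16⊕b17⊕b18⊕b19⊕b20⊕b21⊕b22⊕b23⊕b24⊕b25⊕b26⊕b27⊕b28⊕b29⊕b30⊕b31 = 0⊕1⊕0⊕1⊕1⊕0⊕0⊕0⊕0⊕1⊕0⊕1⊕1⊕0⊕1⊕1 = 0
Syndrome (s16...s1) = 00011 → position 3.

00011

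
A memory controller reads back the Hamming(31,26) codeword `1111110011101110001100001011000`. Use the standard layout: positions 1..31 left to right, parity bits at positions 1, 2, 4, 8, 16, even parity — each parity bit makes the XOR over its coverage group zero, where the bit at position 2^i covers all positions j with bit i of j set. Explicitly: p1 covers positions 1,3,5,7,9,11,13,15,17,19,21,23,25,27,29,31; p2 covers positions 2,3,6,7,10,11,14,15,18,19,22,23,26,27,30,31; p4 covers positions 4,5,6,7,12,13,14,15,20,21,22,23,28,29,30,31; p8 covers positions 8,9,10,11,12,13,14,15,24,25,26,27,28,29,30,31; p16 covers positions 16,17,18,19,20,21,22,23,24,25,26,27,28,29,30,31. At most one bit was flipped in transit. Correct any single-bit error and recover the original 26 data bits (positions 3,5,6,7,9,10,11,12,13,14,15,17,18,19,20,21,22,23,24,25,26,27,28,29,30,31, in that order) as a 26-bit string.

11101110111001100001111000

s1: b1⊕b3⊕b5⊕b7⊕b9⊕b11⊕b13⊕b15⊕b17⊕b19⊕b21⊕b23⊕b25⊕b27⊕b29⊕b31 = 1⊕1⊕1⊕0⊕1⊕1⊕1⊕1⊕0⊕1⊕0⊕0⊕1⊕1⊕0⊕0 = 0
s2: b2⊕b3⊕b6⊕b7⊕b10⊕b11⊕b14⊕b15⊕b18⊕b19⊕b22⊕b23⊕b26⊕b27⊕b30⊕b31 = 1⊕1⊕1⊕0⊕1⊕1⊕1⊕1⊕0⊕1⊕0⊕0⊕0⊕1⊕0⊕0 = 1
s4: b4⊕b5⊕b6⊕b7⊕b12⊕b13⊕b14⊕b15⊕b20⊕b21⊕b22⊕b23⊕b28⊕b29⊕b30⊕b31 = 1⊕1⊕1⊕0⊕0⊕1⊕1⊕1⊕1⊕0⊕0⊕0⊕1⊕0⊕0⊕0 = 0
s8: b8⊕b9⊕b10⊕b11⊕b12⊕b13⊕b14⊕b15⊕b24⊕b25⊕b26⊕b27⊕b28⊕b29⊕b30⊕b31 = 0⊕1⊕1⊕1⊕0⊕1⊕1⊕1⊕0⊕1⊕0⊕1⊕1⊕0⊕0⊕0 = 1
s16: b16⊕b17⊕b18⊕b19⊕b20⊕b21⊕b22⊕b23⊕b24⊕b25⊕b26⊕b27⊕b28⊕b29⊕b30⊕b31 = 0⊕0⊕0⊕1⊕1⊕0⊕0⊕0⊕0⊕1⊕0⊕1⊕1⊕0⊕0⊕0 = 1
Syndrome (s16...s1) = 11010 → position 26.
Flip bit 26: corrected codeword = 1111110011101110001100001111000
Data bits at positions 3,5,6,7,9,10,11,12,13,14,15,17,18,19,20,21,22,23,24,25,26,27,28,29,30,31: 11101110111001100001111000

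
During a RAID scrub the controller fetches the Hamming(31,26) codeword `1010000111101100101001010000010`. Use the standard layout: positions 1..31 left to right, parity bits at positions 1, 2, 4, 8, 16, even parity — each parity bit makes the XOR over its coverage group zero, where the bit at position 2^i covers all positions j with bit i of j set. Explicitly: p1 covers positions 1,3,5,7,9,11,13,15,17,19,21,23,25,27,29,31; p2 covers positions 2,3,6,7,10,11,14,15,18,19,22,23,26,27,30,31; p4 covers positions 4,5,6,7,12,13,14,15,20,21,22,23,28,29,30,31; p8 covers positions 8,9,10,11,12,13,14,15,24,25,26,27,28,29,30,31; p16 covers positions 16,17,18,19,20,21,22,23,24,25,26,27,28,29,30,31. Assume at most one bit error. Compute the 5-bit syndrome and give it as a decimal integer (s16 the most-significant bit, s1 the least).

19

s1: b1⊕b3⊕b5⊕b7⊕b9⊕b11⊕b13⊕b15⊕b17⊕b19⊕b21⊕b23⊕b25⊕b27⊕b29⊕b31 = 1⊕1⊕0⊕0⊕1⊕1⊕1⊕0⊕1⊕1⊕0⊕0⊕0⊕0⊕0⊕0 = 1
s2: b2⊕b3⊕b6⊕b7⊕b10⊕b11⊕b14⊕b15⊕b18⊕b19⊕b22⊕b23⊕b26⊕b27⊕b30⊕b31 = 0⊕1⊕0⊕0⊕1⊕1⊕1⊕0⊕0⊕1⊕1⊕0⊕0⊕0⊕1⊕0 = 1
s4: b4⊕b5⊕b6⊕b7⊕b12⊕b13⊕b14⊕b15⊕b20⊕b21⊕b22⊕b23⊕b28⊕b29⊕b30⊕b31 = 0⊕0⊕0⊕0⊕0⊕1⊕1⊕0⊕0⊕0⊕1⊕0⊕0⊕0⊕1⊕0 = 0
s8: b8⊕b9⊕b10⊕b11⊕b12⊕b13⊕b14⊕b15⊕b24⊕b25⊕b26⊕b27⊕b28⊕b29⊕b30⊕b31 = 1⊕1⊕1⊕1⊕0⊕1⊕1⊕0⊕1⊕0⊕0⊕0⊕0⊕0⊕1⊕0 = 0
s16: b16⊕b17⊕b18⊕b19⊕b20⊕b21⊕b22⊕b23⊕b24⊕b25⊕b26⊕b27⊕b28⊕b29⊕b30⊕b31 = 0⊕1⊕0⊕1⊕0⊕0⊕1⊕0⊕1⊕0⊕0⊕0⊕0⊕0⊕1⊕0 = 1
Syndrome (s16...s1) = 10011 → position 19.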